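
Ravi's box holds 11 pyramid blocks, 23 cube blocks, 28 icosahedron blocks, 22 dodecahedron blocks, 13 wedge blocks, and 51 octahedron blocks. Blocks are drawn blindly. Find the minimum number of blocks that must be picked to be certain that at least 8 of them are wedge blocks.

143

In the worst case for collecting wedge blocks, every non-wedge block comes out first.
There are 11 + 23 + 28 + 22 + 51 = 135 non-wedge blocks altogether.
After those, each further block must be wedge, so 135 + 8 = 143 draws guarantee 8 wedge blocks.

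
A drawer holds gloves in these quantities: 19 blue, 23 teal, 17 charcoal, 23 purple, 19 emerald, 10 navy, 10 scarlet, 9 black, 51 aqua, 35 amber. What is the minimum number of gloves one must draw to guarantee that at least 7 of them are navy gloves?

213

In the worst case for collecting navy gloves, every non-navy glove comes out first.
There are 19 + 23 + 17 + 23 + 19 + 10 + 9 + 51 + 35 = 206 non-navy gloves altogether.
After those, each further glove must be navy, so 206 + 7 = 213 draws guarantee 7 navy gloves.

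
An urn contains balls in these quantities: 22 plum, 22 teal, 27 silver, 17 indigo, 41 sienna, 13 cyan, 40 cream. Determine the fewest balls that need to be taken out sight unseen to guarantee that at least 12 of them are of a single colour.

By the pigeonhole principle, the 7 colours are the holes; the balls drawn are the pigeons.
To avoid 12 of any one colour, the worst case takes at most 11 of each colour.
That gives 11 + 11 + 11 + 11 + 11 + 11 + 11 = 77 balls with no colour reaching 12.
The next ball forces some colour to 12, so 77 + 1 = 78.

78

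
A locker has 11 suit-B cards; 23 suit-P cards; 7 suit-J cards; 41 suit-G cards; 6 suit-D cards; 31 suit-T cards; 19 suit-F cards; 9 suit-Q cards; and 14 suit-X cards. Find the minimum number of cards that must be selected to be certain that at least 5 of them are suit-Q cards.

In the worst case for collecting suit-Q cards, every non-suit-Q card comes out first.
There are 11 + 23 + 7 + 41 + 6 + 31 + 19 + 14 = 152 non-suit-Q cards altogether.
After those, each further card must be suit-Q, so 152 + 5 = 157 draws guarantee 5 suit-Q cards.

157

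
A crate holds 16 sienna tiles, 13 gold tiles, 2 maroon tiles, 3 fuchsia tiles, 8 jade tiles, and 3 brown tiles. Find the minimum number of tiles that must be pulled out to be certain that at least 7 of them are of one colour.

27

An adversary could hand out at most 6 tiles per colour (maroon, fuchsia, brown run out sooner): 6 + 6 + 2 + 3 + 6 + 3 = 26 tiles and still no colour has 7.
By pigeonhole, one more tile lands in a colour already at 6, so 27 draws are enough and 26 are not.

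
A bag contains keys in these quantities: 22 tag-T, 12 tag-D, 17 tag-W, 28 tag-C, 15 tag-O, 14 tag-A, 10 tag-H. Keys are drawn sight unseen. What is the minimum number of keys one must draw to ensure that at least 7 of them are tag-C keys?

In the worst case for collecting tag-C keys, every non-tag-C key comes out first.
There are 22 + 12 + 17 + 15 + 14 + 10 = 90 non-tag-C keys altogether.
After those, each further key must be tag-C, so 90 + 7 = 97 draws guarantee 7 tag-C keys.

97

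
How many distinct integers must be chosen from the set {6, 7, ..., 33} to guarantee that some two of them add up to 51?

21

A set avoiding the sum 51 can contain at most one of each pair {x, 51−x}, plus the 12 elements whose complement lies outside the range.
The integers 6, …, 25 (20 of them) are such a set: any two sum to at least 6+7 = 13 and at most 24+25 = 49 < 51.
By the pigeonhole principle, any 21st integer completes one of the 8 pairs, so 21 choices force a sum of 51.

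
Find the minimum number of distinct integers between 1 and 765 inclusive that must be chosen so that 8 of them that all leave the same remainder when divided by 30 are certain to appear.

By the pigeonhole principle, the 30 residue classes mod 30 are the pigeonholes.
With 210 integers one could put 7 in each residue class and have no class reach 8.
The 211th integer pushes some class to 8, so 30·7 + 1 = 211.

211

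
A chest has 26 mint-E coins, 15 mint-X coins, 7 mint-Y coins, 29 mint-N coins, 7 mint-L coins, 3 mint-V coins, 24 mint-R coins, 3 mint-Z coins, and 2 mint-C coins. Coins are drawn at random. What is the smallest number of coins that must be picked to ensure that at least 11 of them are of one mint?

63

An adversary could hand out at most 10 coins per mint (5 mints run out sooner): 10 + 10 + 7 + 10 + 7 + 3 + 10 + 3 + 2 = 62 coins and still no mint has 11.
One more coin lands in a mint already at 10, so 63 draws are enough and 62 are not.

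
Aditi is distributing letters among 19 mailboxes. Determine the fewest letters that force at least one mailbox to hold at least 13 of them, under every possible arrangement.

With 228 letters one could put exactly 12 in each of the 19 mailboxes, and no mailbox would reach 13.
By the pigeonhole principle, one more letter must land in a mailbox that already has 12, giving it 13.
So 19 × 12 + 1 = 229 letters are required.

229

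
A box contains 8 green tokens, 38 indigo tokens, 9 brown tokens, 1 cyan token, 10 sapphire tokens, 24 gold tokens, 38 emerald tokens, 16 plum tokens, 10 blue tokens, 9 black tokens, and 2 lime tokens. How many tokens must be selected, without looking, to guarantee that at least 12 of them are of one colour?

94

Pigeonhole: put each drawn token into a box by colour. The largest draw with every box below 12 takes min(count, 11) from each colour; colours with fewer than 11 contribute all they have.
Σ min(cᵢ, 11) = 8 + 11 + 9 + 1 + 10 + 11 + 11 + 11 + 10 + 9 + 2 = 93.
Draw number 93 + 1 = 94 must push one box to 12.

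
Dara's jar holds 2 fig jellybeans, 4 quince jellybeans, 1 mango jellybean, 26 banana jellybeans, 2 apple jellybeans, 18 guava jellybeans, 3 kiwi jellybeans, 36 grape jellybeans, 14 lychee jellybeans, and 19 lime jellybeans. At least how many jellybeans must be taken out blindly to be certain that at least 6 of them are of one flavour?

Put each drawn jellybean into a box by flavour. The largest draw with every box below 6 takes min(count, 5) from each flavour; flavours with fewer than 5 contribute all they have.
Σ min(cᵢ, 5) = 2 + 4 + 1 + 5 + 2 + 5 + 3 + 5 + 5 + 5 = 37.
Draw number 37 + 1 = 38 must push one box to 6.

38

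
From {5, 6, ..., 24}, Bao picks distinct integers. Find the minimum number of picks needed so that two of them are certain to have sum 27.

12

Group the elements by complementary pair {x, 27−x}: {5,22}, {6,21}, {7,20}, …, giving 9 two-element pairs and 2 integers whose partner 27−x falls outside [5,24].
By pigeonhole, treating each of those 11 groups as a pigeonhole, one can pick one integer per group — 11 integers — with no two summing to 27.
The 12th integer lands in an occupied pair, forcing a sum of 27.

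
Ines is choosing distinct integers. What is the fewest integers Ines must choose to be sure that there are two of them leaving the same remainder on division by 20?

21

By the pigeonhole principle, the 20 residue classes mod 20 are the pigeonholes.
With 20 integers one could put 1 in each residue class and have no class reach 2.
The 21st integer pushes some class to 2, so 20·1 + 1 = 21.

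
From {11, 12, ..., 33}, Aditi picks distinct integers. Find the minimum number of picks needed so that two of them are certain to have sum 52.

17

A set avoiding the sum 52 can contain at most one of each pair {x, 52−x}, plus the 9 elements whose complement lies outside the range or equal to its own complement.
The integers 11, …, 26 (16 of them) are such a set: any two sum to at least 11+12 = 23 and at most 25+26 = 51 < 52.
Pigeonhole: any 17th integer completes one of the 7 pairs, so 17 choices force a sum of 52.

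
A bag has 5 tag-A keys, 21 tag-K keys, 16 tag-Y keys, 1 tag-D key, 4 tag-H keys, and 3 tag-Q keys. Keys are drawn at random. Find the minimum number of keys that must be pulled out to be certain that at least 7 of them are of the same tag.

26

By pigeonhole, put each drawn key into a box by tag. The largest draw with every box below 7 takes min(count, 6) from each tag; tags with fewer than 6 contribute all they have.
Σ min(cᵢ, 6) = 5 + 6 + 6 + 1 + 4 + 3 = 25.
Draw number 25 + 1 = 26 must push one box to 7.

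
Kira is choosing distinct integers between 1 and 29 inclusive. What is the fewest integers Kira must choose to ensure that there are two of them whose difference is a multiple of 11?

12

Integers whose pairwise differences are multiples of 11 are exactly those sharing a remainder mod 11. By pigeonhole, the 11 residue classes mod 11 are the pigeonholes.
With 11 integers one could put 1 in each residue class and have no class reach 2.
The 12th integer pushes some class to 2, so 11·1 + 1 = 12.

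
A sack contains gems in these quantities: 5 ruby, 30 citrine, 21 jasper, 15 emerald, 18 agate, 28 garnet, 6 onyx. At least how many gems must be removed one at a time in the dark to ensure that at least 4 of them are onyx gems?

121

In the worst case for collecting onyx gems, every non-onyx gem comes out first.
There are 5 + 30 + 21 + 15 + 18 + 28 = 117 non-onyx gems altogether.
After those, each further gem must be onyx, so 117 + 4 = 121 draws guarantee 4 onyx gems.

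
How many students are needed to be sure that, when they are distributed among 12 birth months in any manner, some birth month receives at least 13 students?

With 144 students one could put exactly 12 in each of the 12 birth months, and no birth month would reach 13.
One more student must land in a birth month that already has 12, giving it 13.
So 12 × 12 + 1 = 145 students are required.

145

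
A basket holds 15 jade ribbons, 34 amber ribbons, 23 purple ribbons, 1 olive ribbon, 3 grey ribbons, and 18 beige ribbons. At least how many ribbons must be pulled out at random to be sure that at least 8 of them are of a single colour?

33

An adversary could hand out at most 7 ribbons per colour (olive, grey run out sooner): 7 + 7 + 7 + 1 + 3 + 7 = 32 ribbons and still no colour has 8.
Pigeonhole: one more ribbon lands in a colour already at 7, so 33 draws are enough and 32 are not.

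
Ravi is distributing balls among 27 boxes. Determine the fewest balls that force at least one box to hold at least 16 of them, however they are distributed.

With 405 balls one could put exactly 15 in each of the 27 boxes, and no box would reach 16.
Pigeonhole: one more ball must land in a box that already has 15, giving it 16.
So 27 × 15 + 1 = 406 balls are required.

406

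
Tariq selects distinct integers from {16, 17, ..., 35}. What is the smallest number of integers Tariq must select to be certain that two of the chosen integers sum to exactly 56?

Two chosen integers sum to 56 exactly when both halves of some pair {x, 56−x} with 21 ≤ x ≤ 56−x ≤ 35 are chosen — 7 such pairs.
The remaining 6 elements (those with no distinct partner in range) can never complete a 56-sum, so the worst case takes all of them and one from each pair: 6 + 7 = 13.
By pigeonhole, the 14th integer has to be the second member of some pair, so 13 + 1 = 14.

14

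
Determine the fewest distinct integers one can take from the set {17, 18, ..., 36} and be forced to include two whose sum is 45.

Two chosen integers sum to 45 exactly when both halves of some pair {x, 45−x} with 17 ≤ x ≤ 45−x ≤ 28 are chosen — 6 such pairs.
The remaining 8 elements (those with no distinct partner in range) can never complete a 45-sum, so the worst case takes all of them and one from each pair: 8 + 6 = 14.
The 15th integer has to be the second member of some pair, so 14 + 1 = 15.

15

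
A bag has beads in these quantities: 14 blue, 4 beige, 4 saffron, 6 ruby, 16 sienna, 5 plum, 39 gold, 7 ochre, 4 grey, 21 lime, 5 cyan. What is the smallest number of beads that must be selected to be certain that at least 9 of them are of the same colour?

68

An adversary could hand out at most 8 beads per colour (7 colours run out sooner): 8 + 4 + 4 + 6 + 8 + 5 + 8 + 7 + 4 + 8 + 5 = 67 beads and still no colour has 9.
One more bead lands in a colour already at 8, so 68 draws are enough and 67 are not.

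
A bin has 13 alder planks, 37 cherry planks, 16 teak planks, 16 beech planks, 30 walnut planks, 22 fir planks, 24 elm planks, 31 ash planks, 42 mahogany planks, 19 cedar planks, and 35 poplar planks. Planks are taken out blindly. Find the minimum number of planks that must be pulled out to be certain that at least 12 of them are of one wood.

122

Pigeonhole: put each drawn plank into a box by wood. The largest draw with every box below 12 takes min(count, 11) from each wood.
Σ min(cᵢ, 11) = 11 + 11 + 11 + 11 + 11 + 11 + 11 + 11 + 11 + 11 + 11 = 121.
Draw number 121 + 1 = 122 must push one box to 12.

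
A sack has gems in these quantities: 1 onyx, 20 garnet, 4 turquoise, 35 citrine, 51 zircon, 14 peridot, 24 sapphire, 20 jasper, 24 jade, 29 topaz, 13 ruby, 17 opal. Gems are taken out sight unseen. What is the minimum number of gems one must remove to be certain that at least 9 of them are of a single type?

An adversary could hand out at most 8 gems per type (onyx, turquoise run out sooner): 1 + 8 + 4 + 8 + 8 + 8 + 8 + 8 + 8 + 8 + 8 + 8 = 85 gems and still no type has 9.
Pigeonhole: one more gem lands in a type already at 8, so 86 draws are enough and 85 are not.

86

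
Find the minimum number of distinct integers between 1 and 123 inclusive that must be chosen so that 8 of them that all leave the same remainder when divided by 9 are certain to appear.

Pigeonhole: the 9 residue classes mod 9 are the pigeonholes.
With 63 integers one could put 7 in each residue class and have no class reach 8.
The 64th integer pushes some class to 8, so 9·7 + 1 = 64.

64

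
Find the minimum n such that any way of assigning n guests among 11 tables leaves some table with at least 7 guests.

With 66 guests one could put exactly 6 in each of the 11 tables, and no table would reach 7.
One more guest must land in a table that already has 6, giving it 7.
So 11 × 6 + 1 = 67 guests are required.

67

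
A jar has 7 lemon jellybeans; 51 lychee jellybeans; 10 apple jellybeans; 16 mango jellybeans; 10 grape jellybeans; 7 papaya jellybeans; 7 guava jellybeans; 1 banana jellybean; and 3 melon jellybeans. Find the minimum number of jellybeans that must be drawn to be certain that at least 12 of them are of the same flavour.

Pigeonhole: put each drawn jellybean into a box by flavour. The largest draw with every box below 12 takes min(count, 11) from each flavour; flavours with fewer than 11 contribute all they have.
Σ min(cᵢ, 11) = 7 + 11 + 10 + 11 + 10 + 7 + 7 + 1 + 3 = 67.
Draw number 67 + 1 = 68 must push one box to 12.

68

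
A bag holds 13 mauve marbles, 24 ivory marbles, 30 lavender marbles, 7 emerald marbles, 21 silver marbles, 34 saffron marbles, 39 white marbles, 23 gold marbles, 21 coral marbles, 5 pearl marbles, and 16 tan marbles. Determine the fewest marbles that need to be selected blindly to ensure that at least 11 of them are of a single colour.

103

The 11 colours are the holes; the marbles drawn are the pigeons.
To avoid 11 of any one colour, the worst case takes at most 10 of each colour, or every marble of a colour that has fewer than 10.
That gives 10 + 10 + 10 + 7 + 10 + 10 + 10 + 10 + 10 + 5 + 10 = 102 marbles with no colour reaching 11.
The next marble forces some colour to 11, so 102 + 1 = 103.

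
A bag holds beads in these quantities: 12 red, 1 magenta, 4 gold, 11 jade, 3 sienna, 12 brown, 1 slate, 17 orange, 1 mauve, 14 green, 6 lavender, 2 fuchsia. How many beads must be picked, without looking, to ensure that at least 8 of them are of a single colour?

54

By the pigeonhole principle, put each drawn bead into a box by colour. The largest draw with every box below 8 takes min(count, 7) from each colour; colours with fewer than 7 contribute all they have.
Σ min(cᵢ, 7) = 7 + 1 + 4 + 7 + 3 + 7 + 1 + 7 + 1 + 7 + 6 + 2 = 53.
Draw number 53 + 1 = 54 must push one box to 8.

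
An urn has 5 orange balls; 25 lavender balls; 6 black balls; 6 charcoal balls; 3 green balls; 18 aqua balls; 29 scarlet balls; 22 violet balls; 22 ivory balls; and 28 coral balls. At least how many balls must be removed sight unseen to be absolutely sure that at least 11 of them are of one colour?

81

By the pigeonhole principle, put each drawn ball into a box by colour. The largest draw with every box below 11 takes min(count, 10) from each colour; colours with fewer than 10 contribute all they have.
Σ min(cᵢ, 10) = 5 + 10 + 6 + 6 + 3 + 10 + 10 + 10 + 10 + 10 = 80.
Draw number 80 + 1 = 81 must push one box to 11.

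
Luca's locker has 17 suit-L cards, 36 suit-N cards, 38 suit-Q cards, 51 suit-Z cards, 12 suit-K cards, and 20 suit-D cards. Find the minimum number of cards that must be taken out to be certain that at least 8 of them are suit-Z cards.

131

In the worst case for collecting suit-Z cards, every non-suit-Z card comes out first.
There are 17 + 36 + 38 + 12 + 20 = 123 non-suit-Z cards altogether.
After those, each further card must be suit-Z, so 123 + 8 = 131 draws guarantee 8 suit-Z cards.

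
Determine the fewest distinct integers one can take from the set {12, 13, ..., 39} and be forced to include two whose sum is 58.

19

Two chosen integers sum to 58 exactly when both halves of some pair {x, 58−x} with 19 ≤ x ≤ 58−x ≤ 39 are chosen — 10 such pairs.
The remaining 8 elements (those with no distinct partner in range) can never complete a 58-sum, so the worst case takes all of them and one from each pair: 8 + 10 = 18.
By pigeonhole, the 19th integer has to be the second member of some pair, so 18 + 1 = 19.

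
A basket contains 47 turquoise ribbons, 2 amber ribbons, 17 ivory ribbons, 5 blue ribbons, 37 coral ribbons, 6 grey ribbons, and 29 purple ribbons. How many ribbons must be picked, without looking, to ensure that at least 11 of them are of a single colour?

54

An adversary could hand out at most 10 ribbons per colour (amber, blue, grey run out sooner): 10 + 2 + 10 + 5 + 10 + 6 + 10 = 53 ribbons and still no colour has 11.
One more ribbon lands in a colour already at 10, so 54 draws are enough and 53 are not.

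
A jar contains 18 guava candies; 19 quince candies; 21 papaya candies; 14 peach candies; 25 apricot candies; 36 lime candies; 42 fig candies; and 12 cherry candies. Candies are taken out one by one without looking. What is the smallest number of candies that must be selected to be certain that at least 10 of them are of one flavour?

An adversary could hand out at most 9 candies per flavour: 9 + 9 + 9 + 9 + 9 + 9 + 9 + 9 = 72 candies and still no flavour has 10.
Pigeonhole: one more candy lands in a flavour already at 9, so 73 draws are enough and 72 are not.

73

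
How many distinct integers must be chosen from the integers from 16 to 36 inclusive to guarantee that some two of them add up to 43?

16

A set avoiding the sum 43 can contain at most one of each pair {x, 43−x}, plus the 9 elements whose complement lies outside the range.
The integers 22, …, 36 (15 of them) are such a set: any two sum to at least 22+23 = 45 > 43.
Any 16th integer completes one of the 6 pairs, so 16 choices force a sum of 43.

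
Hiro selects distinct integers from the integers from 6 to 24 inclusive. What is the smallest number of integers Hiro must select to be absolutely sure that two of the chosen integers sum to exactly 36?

Two chosen integers sum to 36 exactly when both halves of some pair {x, 36−x} with 12 ≤ x ≤ 36−x ≤ 24 are chosen — 6 such pairs.
The remaining 7 elements (those with no distinct partner in range) can never complete a 36-sum, so the worst case takes all of them and one from each pair: 7 + 6 = 13.
Pigeonhole: the 14th integer has to be the second member of some pair, so 13 + 1 = 14.

14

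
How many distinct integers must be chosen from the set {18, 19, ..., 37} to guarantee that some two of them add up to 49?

Group the elements by complementary pair {x, 49−x}: {18,31}, {19,30}, {20,29}, …, giving 7 two-element pairs and 6 integers whose partner 49−x falls outside [18,37].
Treating each of those 13 groups as a pigeonhole, one can pick one integer per group — 13 integers — with no two summing to 49.
The 14th integer lands in an occupied pair, forcing a sum of 49.

14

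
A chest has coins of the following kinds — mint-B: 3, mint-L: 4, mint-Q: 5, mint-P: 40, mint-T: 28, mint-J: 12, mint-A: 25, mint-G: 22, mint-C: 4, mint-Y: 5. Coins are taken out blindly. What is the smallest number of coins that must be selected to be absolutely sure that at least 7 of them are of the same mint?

An adversary could hand out at most 6 coins per mint (5 mints run out sooner): 3 + 4 + 5 + 6 + 6 + 6 + 6 + 6 + 4 + 5 = 51 coins and still no mint has 7.
One more coin lands in a mint already at 6, so 52 draws are enough and 51 are not.

52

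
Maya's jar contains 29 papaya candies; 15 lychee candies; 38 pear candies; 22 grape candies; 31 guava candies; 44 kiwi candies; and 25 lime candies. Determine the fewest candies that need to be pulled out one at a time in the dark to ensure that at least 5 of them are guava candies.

178

In the worst case for collecting guava candies, every non-guava candy comes out first.
There are 29 + 15 + 38 + 22 + 44 + 25 = 173 non-guava candies altogether.
After those, each further candy must be guava, so 173 + 5 = 178 draws guarantee 5 guava candies.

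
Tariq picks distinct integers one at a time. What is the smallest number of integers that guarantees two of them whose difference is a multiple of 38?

39

Integers whose pairwise differences are multiples of 38 are exactly those sharing a remainder mod 38. The 38 residue classes mod 38 are the pigeonholes.
With 38 integers one could put 1 in each residue class and have no class reach 2.
The 39th integer pushes some class to 2, so 38·1 + 1 = 39.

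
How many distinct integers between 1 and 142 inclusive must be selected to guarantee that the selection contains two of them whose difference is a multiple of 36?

37

Integers whose pairwise differences are multiples of 36 are exactly those sharing a remainder mod 36. Pigeonhole: the 36 residue classes mod 36 are the pigeonholes.
With 36 integers one could put 1 in each residue class and have no class reach 2.
The 37th integer pushes some class to 2, so 36·1 + 1 = 37.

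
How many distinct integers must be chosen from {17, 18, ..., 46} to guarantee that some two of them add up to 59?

18

Group the elements by complementary pair {x, 59−x}: {17,42}, {18,41}, {19,40}, …, giving 13 two-element pairs and 4 integers whose partner 59−x falls outside [17,46].
By the pigeonhole principle, treating each of those 17 groups as a pigeonhole, one can pick one integer per group — 17 integers — with no two summing to 59.
The 18th integer lands in an occupied pair, forcing a sum of 59.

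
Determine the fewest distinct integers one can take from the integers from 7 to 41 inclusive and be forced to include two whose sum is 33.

26

A set avoiding the sum 33 can contain at most one of each pair {x, 33−x}, plus the 15 elements whose complement lies outside the range.
The integers 17, …, 41 (25 of them) are such a set: any two sum to at least 17+18 = 35 > 33.
By pigeonhole, any 26th integer completes one of the 10 pairs, so 26 choices force a sum of 33.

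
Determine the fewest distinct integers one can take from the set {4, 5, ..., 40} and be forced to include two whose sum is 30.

27

Two chosen integers sum to 30 exactly when both halves of some pair {x, 30−x} with 4 ≤ x ≤ 30−x ≤ 26 are chosen — 11 such pairs.
The remaining 15 elements (those with no distinct partner in range) can never complete a 30-sum, so the worst case takes all of them and one from each pair: 15 + 11 = 26.
By pigeonhole, the 27th integer has to be the second member of some pair, so 26 + 1 = 27.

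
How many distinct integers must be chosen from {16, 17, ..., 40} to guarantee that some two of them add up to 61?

16

Two chosen integers sum to 61 exactly when both halves of some pair {x, 61−x} with 21 ≤ x ≤ 61−x ≤ 40 are chosen — 10 such pairs.
The remaining 5 elements (those with no distinct partner in range) can never complete a 61-sum, so the worst case takes all of them and one from each pair: 5 + 10 = 15.
By pigeonhole, the 16th integer has to be the second member of some pair, so 15 + 1 = 16.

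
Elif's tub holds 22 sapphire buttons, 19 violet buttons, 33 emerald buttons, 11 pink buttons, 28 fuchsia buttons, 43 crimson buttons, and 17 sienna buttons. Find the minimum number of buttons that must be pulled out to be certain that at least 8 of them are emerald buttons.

In the worst case for collecting emerald buttons, every non-emerald button comes out first.
There are 22 + 19 + 11 + 28 + 43 + 17 = 140 non-emerald buttons altogether.
After those, each further button must be emerald, so 140 + 8 = 148 draws guarantee 8 emerald buttons.

148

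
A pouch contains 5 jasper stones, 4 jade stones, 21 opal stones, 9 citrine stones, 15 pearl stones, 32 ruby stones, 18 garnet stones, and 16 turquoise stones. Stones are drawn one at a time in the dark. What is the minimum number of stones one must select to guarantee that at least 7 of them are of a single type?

46

By the pigeonhole principle, the 8 types are the holes; the stones drawn are the pigeons.
To avoid 7 of any one type, the worst case takes at most 6 of each type, or every stone of a type that has fewer than 6.
That gives 5 + 4 + 6 + 6 + 6 + 6 + 6 + 6 = 45 stones with no type reaching 7.
The next stone forces some type to 7, so 45 + 1 = 46.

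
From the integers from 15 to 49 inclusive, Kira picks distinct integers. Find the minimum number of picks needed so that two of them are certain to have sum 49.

26

Two chosen integers sum to 49 exactly when both halves of some pair {x, 49−x} with 15 ≤ x ≤ 49−x ≤ 34 are chosen — 10 such pairs.
The remaining 15 elements (those with no distinct partner in range) can never complete a 49-sum, so the worst case takes all of them and one from each pair: 15 + 10 = 25.
By the pigeonhole principle, the 26th integer has to be the second member of some pair, so 25 + 1 = 26.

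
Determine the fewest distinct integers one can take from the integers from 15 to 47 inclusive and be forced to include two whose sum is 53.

22

Group the elements by complementary pair {x, 53−x}: {15,38}, {16,37}, {17,36}, …, giving 12 two-element pairs and 9 integers whose partner 53−x falls outside [15,47].
Treating each of those 21 groups as a pigeonhole, one can pick one integer per group — 21 integers — with no two summing to 53.
The 22nd integer lands in an occupied pair, forcing a sum of 53.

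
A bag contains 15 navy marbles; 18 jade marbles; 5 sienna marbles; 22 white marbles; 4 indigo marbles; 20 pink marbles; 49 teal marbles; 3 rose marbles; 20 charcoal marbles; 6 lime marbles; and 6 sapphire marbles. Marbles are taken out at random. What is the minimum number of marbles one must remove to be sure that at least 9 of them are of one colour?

An adversary could hand out at most 8 marbles per colour (5 colours run out sooner): 8 + 8 + 5 + 8 + 4 + 8 + 8 + 3 + 8 + 6 + 6 = 72 marbles and still no colour has 9.
One more marble lands in a colour already at 8, so 73 draws are enough and 72 are not.

73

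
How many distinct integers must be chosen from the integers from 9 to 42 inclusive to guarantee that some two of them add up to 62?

A set avoiding the sum 62 can contain at most one of each pair {x, 62−x}, plus the 12 elements whose complement lies outside the range or equal to its own complement.
The integers 9, …, 31 (23 of them) are such a set: any two sum to at least 9+10 = 19 and at most 30+31 = 61 < 62.
By pigeonhole, any 24th integer completes one of the 11 pairs, so 24 choices force a sum of 62.

24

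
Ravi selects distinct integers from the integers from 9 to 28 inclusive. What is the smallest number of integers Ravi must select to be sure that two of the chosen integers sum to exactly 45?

15

Two chosen integers sum to 45 exactly when both halves of some pair {x, 45−x} with 17 ≤ x ≤ 45−x ≤ 28 are chosen — 6 such pairs.
The remaining 8 elements (those with no distinct partner in range) can never complete a 45-sum, so the worst case takes all of them and one from each pair: 8 + 6 = 14.
The 15th integer has to be the second member of some pair, so 14 + 1 = 15.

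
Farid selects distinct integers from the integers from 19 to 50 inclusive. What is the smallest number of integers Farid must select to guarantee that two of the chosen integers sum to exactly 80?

Group the elements by complementary pair {x, 80−x}: {30,50}, {31,49}, {32,48}, …, giving 10 two-element pairs, the single value 40 (it cannot pair with itself since the integers are distinct), and 11 integers whose partner 80−x falls outside [19,50].
By pigeonhole, treating each of those 22 groups as a pigeonhole, one can pick one integer per group — 22 integers — with no two summing to 80.
The 23rd integer lands in an occupied pair, forcing a sum of 80.

23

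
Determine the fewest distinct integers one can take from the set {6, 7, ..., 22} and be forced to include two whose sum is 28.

Group the elements by complementary pair {x, 28−x}: {6,22}, {7,21}, {8,20}, …, giving 8 two-element pairs and the single value 14 (it cannot pair with itself since the integers are distinct).
Treating each of those 9 groups as a pigeonhole, one can pick one integer per group — 9 integers — with no two summing to 28.
The 10th integer lands in an occupied pair, forcing a sum of 28.

10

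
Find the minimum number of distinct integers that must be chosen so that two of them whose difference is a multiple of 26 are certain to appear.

27

Integers whose pairwise differences are multiples of 26 are exactly those sharing a remainder mod 26. The 26 residue classes mod 26 are the pigeonholes.
With 26 integers one could put 1 in each residue class and have no class reach 2.
The 27th integer pushes some class to 2, so 26·1 + 1 = 27.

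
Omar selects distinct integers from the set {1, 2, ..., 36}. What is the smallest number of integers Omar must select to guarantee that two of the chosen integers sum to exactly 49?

25

Two chosen integers sum to 49 exactly when both halves of some pair {x, 49−x} with 13 ≤ x ≤ 49−x ≤ 36 are chosen — 12 such pairs.
The remaining 12 elements (those with no distinct partner in range) can never complete a 49-sum, so the worst case takes all of them and one from each pair: 12 + 12 = 24.
The 25th integer has to be the second member of some pair, so 24 + 1 = 25.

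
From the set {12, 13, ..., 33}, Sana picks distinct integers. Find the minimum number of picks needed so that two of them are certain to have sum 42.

14

Two chosen integers sum to 42 exactly when both halves of some pair {x, 42−x} with 12 ≤ x ≤ 42−x ≤ 30 are chosen — 9 such pairs.
The remaining 4 elements (those with no distinct partner in range) can never complete a 42-sum, so the worst case takes all of them and one from each pair: 4 + 9 = 13.
By pigeonhole, the 14th integer has to be the second member of some pair, so 13 + 1 = 14.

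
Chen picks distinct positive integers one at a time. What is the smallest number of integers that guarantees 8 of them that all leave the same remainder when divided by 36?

Pigeonhole: the 36 residue classes mod 36 are the pigeonholes.
With 252 integers one could put 7 in each residue class and have no class reach 8.
The 253rd integer pushes some class to 8, so 36·7 + 1 = 253.

253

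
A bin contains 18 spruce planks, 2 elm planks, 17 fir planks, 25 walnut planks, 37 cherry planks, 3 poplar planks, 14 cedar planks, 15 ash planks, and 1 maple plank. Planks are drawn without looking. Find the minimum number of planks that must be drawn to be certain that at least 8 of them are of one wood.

By pigeonhole, put each drawn plank into a box by wood. The largest draw with every box below 8 takes min(count, 7) from each wood; woods with fewer than 7 contribute all they have.
Σ min(cᵢ, 7) = 7 + 2 + 7 + 7 + 7 + 3 + 7 + 7 + 1 = 48.
Draw number 48 + 1 = 49 must push one box to 8.

49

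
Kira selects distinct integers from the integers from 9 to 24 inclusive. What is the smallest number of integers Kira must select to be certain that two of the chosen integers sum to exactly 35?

10

Two chosen integers sum to 35 exactly when both halves of some pair {x, 35−x} with 11 ≤ x ≤ 35−x ≤ 24 are chosen — 7 such pairs.
The remaining 2 elements (those with no distinct partner in range) can never complete a 35-sum, so the worst case takes all of them and one from each pair: 2 + 7 = 9.
By the pigeonhole principle, the 10th integer has to be the second member of some pair, so 9 + 1 = 10.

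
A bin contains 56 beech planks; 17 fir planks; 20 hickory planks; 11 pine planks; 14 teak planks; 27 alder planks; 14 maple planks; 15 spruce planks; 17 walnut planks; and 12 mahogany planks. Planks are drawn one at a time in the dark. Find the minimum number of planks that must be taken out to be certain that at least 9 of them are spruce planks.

In the worst case for collecting spruce planks, every non-spruce plank comes out first.
There are 56 + 17 + 20 + 11 + 14 + 27 + 14 + 17 + 12 = 188 non-spruce planks altogether.
After those, each further plank must be spruce, so 188 + 9 = 197 draws guarantee 9 spruce planks.

197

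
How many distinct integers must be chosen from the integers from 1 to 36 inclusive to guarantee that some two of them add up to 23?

A set avoiding the sum 23 can contain at most one of each pair {x, 23−x}, plus the 14 elements whose complement lies outside the range.
The integers 12, …, 36 (25 of them) are such a set: any two sum to at least 12+13 = 25 > 23.
Any 26th integer completes one of the 11 pairs, so 26 choices force a sum of 23.

26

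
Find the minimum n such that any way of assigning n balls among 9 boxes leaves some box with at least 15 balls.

127

With 126 balls one could put exactly 14 in each of the 9 boxes, and no box would reach 15.
Pigeonhole: one more ball must land in a box that already has 14, giving it 15.
So 9 × 14 + 1 = 127 balls are required.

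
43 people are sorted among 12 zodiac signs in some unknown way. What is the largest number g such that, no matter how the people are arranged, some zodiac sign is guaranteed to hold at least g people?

4

By the pigeonhole principle, the 12 zodiac signs are the holes and the 43 people are the pigeons.
If every zodiac sign held at most 3 people, the total would be at most 12 × 3 = 36, which is less than 43.
So some zodiac sign holds at least ⌈43/12⌉ = 4 people.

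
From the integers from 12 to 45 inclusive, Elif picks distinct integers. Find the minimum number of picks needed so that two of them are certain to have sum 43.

A set avoiding the sum 43 can contain at most one of each pair {x, 43−x}, plus the 14 elements whose complement lies outside the range.
The integers 22, …, 45 (24 of them) are such a set: any two sum to at least 22+23 = 45 > 43.
By pigeonhole, any 25th integer completes one of the 10 pairs, so 25 choices force a sum of 43.

25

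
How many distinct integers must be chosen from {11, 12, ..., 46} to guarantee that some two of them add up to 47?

24

Group the elements by complementary pair {x, 47−x}: {11,36}, {12,35}, {13,34}, …, giving 13 two-element pairs and 10 integers whose partner 47−x falls outside [11,46].
By pigeonhole, treating each of those 23 groups as a pigeonhole, one can pick one integer per group — 23 integers — with no two summing to 47.
The 24th integer lands in an occupied pair, forcing a sum of 47.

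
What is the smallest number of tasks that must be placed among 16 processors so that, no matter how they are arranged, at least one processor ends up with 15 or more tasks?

225

With 224 tasks one could put exactly 14 in each of the 16 processors, and no processor would reach 15.
By pigeonhole, one more task must land in a processor that already has 14, giving it 15.
So 16 × 14 + 1 = 225 tasks are required.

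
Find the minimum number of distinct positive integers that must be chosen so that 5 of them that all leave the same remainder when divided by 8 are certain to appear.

The 8 residue classes mod 8 are the pigeonholes.
With 32 integers one could put 4 in each residue class and have no class reach 5.
The 33rd integer pushes some class to 5, so 8·4 + 1 = 33.

33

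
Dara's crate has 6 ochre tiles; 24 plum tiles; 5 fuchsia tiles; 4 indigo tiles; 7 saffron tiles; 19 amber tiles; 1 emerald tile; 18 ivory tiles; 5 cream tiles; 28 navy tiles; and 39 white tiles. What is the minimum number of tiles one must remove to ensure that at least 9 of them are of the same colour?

An adversary could hand out at most 8 tiles per colour (6 colours run out sooner): 6 + 8 + 5 + 4 + 7 + 8 + 1 + 8 + 5 + 8 + 8 = 68 tiles and still no colour has 9.
One more tile lands in a colour already at 8, so 69 draws are enough and 68 are not.

69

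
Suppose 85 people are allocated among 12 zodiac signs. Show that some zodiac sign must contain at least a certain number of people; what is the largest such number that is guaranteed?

By the pigeonhole principle, the 12 zodiac signs are the holes and the 85 people are the pigeons.
If every zodiac sign held at most 7 people, the total would be at most 12 × 7 = 84, which is less than 85.
So some zodiac sign holds at least ⌈85/12⌉ = 8 people.

8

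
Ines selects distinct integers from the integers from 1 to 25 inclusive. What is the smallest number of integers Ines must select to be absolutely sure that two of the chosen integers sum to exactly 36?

Group the elements by complementary pair {x, 36−x}: {11,25}, {12,24}, {13,23}, …, giving 7 two-element pairs, the single value 18 (it cannot pair with itself since the integers are distinct), and 10 integers whose partner 36−x falls outside [1,25].
Pigeonhole: treating each of those 18 groups as a pigeonhole, one can pick one integer per group — 18 integers — with no two summing to 36.
The 19th integer lands in an occupied pair, forcing a sum of 36.

19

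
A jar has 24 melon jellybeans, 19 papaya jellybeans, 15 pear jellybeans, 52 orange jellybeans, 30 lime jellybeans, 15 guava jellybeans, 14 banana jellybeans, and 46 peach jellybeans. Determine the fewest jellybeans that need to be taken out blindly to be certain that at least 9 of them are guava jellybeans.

In the worst case for collecting guava jellybeans, every non-guava jellybean comes out first.
There are 24 + 19 + 15 + 52 + 30 + 14 + 46 = 200 non-guava jellybeans altogether.
After those, each further jellybean must be guava, so 200 + 9 = 209 draws guarantee 9 guava jellybeans.

209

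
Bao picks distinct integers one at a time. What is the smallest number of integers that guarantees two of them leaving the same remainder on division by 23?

By the pigeonhole principle, the 23 residue classes mod 23 are the pigeonholes.
With 23 integers one could put 1 in each residue class and have no class reach 2.
The 24th integer pushes some class to 2, so 23·1 + 1 = 24.

24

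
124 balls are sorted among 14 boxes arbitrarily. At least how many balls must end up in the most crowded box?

9

The 14 boxes are the holes and the 124 balls are the pigeons.
If every box held at most 8 balls, the total would be at most 14 × 8 = 112, which is less than 124.
So some box holds at least ⌈124/14⌉ = 9 balls.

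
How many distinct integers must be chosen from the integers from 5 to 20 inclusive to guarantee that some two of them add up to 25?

Two chosen integers sum to 25 exactly when both halves of some pair {x, 25−x} with 5 ≤ x ≤ 25−x ≤ 20 are chosen — 8 such pairs.
Every element belongs to one of those pairs, so the worst case picks one from each: 8 integers.
By the pigeonhole principle, the 9th integer has to be the second member of some pair, so 8 + 1 = 9.

9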